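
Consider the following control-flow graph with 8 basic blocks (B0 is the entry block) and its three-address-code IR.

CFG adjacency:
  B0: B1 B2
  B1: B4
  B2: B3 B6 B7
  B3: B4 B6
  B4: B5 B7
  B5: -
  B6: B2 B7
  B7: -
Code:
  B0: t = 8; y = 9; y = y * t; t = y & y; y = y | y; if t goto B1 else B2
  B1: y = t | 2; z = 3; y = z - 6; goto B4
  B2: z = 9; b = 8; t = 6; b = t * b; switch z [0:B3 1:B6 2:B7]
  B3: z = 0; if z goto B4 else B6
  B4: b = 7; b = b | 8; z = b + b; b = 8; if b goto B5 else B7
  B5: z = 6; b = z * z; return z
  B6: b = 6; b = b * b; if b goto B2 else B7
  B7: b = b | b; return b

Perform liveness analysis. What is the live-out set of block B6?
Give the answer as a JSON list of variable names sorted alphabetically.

Answer: ["b"]

Analysis:
Block summaries:
  B0: def={t,y} ue=∅
  B1: def={y,z} ue={t}
  B2: def={b,t,z} ue=∅
  B3: def={z} ue=∅
  B4: def={b,z} ue=∅
  B5: def={b,z} ue=∅
  B6: def={b} ue=∅
  B7: def={b} ue={b}

Liveness:
  B0: in=∅ out={t}
  B1: in={t} out=∅
  B2: in=∅ out={b}
  B3: in=∅ out=∅
  B4: in=∅ out={b}
  B5: in=∅ out=∅
  B6: in=∅ out={b}
  B7: in={b} out=∅

live-out(B6) = ["b"]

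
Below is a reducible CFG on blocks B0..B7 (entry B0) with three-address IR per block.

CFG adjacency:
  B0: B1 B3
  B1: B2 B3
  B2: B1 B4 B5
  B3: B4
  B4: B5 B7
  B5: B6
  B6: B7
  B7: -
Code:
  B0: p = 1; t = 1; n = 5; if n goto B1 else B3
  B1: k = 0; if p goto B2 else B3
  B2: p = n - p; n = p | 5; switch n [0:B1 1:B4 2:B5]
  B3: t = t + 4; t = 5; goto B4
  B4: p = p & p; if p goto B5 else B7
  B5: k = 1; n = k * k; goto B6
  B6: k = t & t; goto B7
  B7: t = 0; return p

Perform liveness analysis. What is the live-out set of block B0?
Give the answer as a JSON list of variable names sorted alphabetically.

Per-block:
  B0 def {n,p,t} use ∅
  B1 def {k} use {p}
  B2 def {n,p} use {n,p}
  B3 def {t} use {t}
  B4 def {p} use {p}
  B5 def {k,n} use ∅
  B6 def {k} use {t}
  B7 def {t} use {p}

Backward fixpoint:
  live B0: ∅→{n,p,t}
  live B1: {n,p,t}→{n,p,t}
  live B2: {n,p,t}→{n,p,t}
  live B3: {p,t}→{p,t}
  live B4: {p,t}→{p,t}
  live B5: {p,t}→{p,t}
  live B6: {p,t}→{p}
  live B7: {p}→∅

live-out(B0) = ["n", "p", "t"]

Answer: ["n", "p", "t"]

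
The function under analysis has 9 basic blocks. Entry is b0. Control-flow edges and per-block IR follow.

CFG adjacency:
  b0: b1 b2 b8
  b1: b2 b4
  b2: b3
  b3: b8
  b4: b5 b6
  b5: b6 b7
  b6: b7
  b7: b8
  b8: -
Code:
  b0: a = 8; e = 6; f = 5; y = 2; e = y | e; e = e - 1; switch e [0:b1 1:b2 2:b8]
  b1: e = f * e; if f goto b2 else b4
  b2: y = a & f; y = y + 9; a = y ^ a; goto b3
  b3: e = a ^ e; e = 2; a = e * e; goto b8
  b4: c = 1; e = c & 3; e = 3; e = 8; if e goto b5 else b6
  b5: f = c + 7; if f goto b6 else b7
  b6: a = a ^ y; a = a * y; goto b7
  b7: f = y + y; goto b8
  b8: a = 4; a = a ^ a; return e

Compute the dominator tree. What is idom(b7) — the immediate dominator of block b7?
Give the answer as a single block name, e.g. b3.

Answer: b4

Analysis:
idom tree: b1←b0 b2←b0 b3←b2 b4←b1 b5←b4 b6←b4 b7←b4 b8←b0
Dom∩ at merges:
  b2: preds {b0,b1}: {b0} ∩ {b0,b1} = {b0}; idom=b0
  b6: preds {b4,b5}: {b0,b1,b4} ∩ {b0,b1,b4,b5} = {b0,b1,b4}; idom=b4
  b7: preds {b5,b6}: {b0,b1,b4,b5} ∩ {b0,b1,b4,b6} = {b0,b1,b4}; idom=b4
  b8: preds {b0,b3,b7}: {b0} ∩ {b0,b2,b3} ∩ {b0,b1,b4,b7} = {b0}; idom=b0

idom(b7) = b4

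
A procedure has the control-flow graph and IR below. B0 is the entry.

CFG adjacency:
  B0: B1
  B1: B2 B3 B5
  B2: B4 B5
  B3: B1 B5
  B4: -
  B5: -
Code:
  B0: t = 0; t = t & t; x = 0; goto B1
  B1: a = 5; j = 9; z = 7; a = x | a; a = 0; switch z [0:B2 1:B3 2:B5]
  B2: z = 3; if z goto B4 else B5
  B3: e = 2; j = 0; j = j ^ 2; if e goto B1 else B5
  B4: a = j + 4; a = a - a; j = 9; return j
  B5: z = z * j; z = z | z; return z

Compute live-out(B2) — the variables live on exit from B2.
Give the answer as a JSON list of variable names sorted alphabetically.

Answer: ["j", "z"]

Derivation:
def/use:
  B0: {t,x} / ∅
  B1: {a,j,z} / {x}
  B2: {z} / ∅
  B3: {e,j} / ∅
  B4: {a,j} / {j}
  B5: {z} / {j,z}

Backward fixpoint:
  B0 li=∅ lo={x}
  B1 li={x} lo={j,x,z}
  B2 li={j} lo={j,z}
  B3 li={x,z} lo={j,x,z}
  B4 li={j} lo=∅
  B5 li={j,z} lo=∅

live-out(B2) = ["j", "z"]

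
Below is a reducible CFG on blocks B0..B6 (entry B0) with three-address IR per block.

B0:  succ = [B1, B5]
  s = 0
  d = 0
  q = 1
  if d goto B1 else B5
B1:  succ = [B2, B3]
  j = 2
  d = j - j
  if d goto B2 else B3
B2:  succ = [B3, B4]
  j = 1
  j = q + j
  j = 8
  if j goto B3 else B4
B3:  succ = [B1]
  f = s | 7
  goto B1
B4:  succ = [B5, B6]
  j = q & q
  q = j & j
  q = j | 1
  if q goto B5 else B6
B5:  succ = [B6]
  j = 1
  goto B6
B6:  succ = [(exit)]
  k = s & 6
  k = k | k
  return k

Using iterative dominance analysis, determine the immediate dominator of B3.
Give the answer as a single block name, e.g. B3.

Answer: B1

Working:
idom tree: B1←B0 B2←B1 B3←B1 B4←B2 B5←B0 B6←B0
Dom∩ at merges:
  B1: preds {B0,B3}: {B0} ∩ {B0,B1,B3} = {B0}; idom=B0
  B3: preds {B1,B2}: {B0,B1} ∩ {B0,B1,B2} = {B0,B1}; idom=B1
  B5: preds {B0,B4}: {B0} ∩ {B0,B1,B2,B4} = {B0}; idom=B0
  B6: preds {B4,B5}: {B0,B1,B2,B4} ∩ {B0,B5} = {B0}; idom=B0

idom(B3) = B1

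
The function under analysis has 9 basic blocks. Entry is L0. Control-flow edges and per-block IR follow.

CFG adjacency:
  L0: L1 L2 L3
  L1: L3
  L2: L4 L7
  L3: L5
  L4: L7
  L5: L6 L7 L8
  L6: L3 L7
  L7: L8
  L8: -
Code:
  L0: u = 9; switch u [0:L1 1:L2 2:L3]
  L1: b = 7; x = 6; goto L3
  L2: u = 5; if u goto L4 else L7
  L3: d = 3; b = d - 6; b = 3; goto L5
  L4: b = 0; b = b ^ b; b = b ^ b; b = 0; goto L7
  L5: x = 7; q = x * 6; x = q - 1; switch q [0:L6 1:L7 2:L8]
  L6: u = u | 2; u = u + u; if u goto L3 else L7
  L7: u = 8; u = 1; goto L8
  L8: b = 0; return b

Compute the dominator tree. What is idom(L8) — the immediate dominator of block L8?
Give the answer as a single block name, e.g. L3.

idom tree: L1←L0 L2←L0 L3←L0 L4←L2 L5←L3 L6←L5 L7←L0 L8←L0
Join-block Dom:
  L3: preds {L0,L1,L6}: {L0} ∩ {L0,L1} ∩ {L0,L3,L5,L6} = {L0}; idom=L0
  L7: preds {L2,L4,L5,L6}: {L0,L2} ∩ {L0,L2,L4} ∩ {L0,L3,L5} ∩ {L0,L3,L5,L6} = {L0}; idom=L0
  L8: preds {L5,L7}: {L0,L3,L5} ∩ {L0,L7} = {L0}; idom=L0

idom(L8) = L0

Answer: L0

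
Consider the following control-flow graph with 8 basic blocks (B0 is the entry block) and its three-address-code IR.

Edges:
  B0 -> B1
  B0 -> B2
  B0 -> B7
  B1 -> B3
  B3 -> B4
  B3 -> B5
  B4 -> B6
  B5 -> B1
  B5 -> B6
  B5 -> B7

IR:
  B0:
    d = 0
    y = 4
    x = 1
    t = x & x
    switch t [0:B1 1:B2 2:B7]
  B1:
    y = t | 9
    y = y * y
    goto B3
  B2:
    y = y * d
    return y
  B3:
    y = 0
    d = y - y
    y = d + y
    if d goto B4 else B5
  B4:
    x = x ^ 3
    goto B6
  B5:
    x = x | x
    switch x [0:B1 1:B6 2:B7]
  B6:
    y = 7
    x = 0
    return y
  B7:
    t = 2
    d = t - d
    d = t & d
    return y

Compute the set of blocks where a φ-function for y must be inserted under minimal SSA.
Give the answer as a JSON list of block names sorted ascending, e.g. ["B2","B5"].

Answer: ["B1", "B7"]

Analysis:
idom tree: B1←B0 B2←B0 B3←B1 B4←B3 B5←B3 B6←B3 B7←B0
Dom∩ at merges:
  B1: preds {B0,B5}: {B0} ∩ {B0,B1,B3,B5} = {B0}; idom=B0
  B6: preds {B4,B5}: {B0,B1,B3,B4} ∩ {B0,B1,B3,B5} = {B0,B1,B3}; idom=B3
  B7: preds {B0,B5}: {B0} ∩ {B0,B1,B3,B5} = {B0}; idom=B0

Frontier:
  B1←B0: walk · to B0
  B1←B5: walk B5→B3→B1 to B0
  B6←B4: walk B4 to B3
  B6←B5: walk B5 to B3
  B7←B0: walk · to B0
  B7←B5: walk B5→B3→B1 to B0
  DF(B0)=∅
  DF(B1)={B1,B7}
  DF(B2)=∅
  DF(B3)={B1,B7}
  DF(B4)={B6}
  DF(B5)={B1,B6,B7}
  DF(B6)=∅
  DF(B7)=∅

φ for y: defs {B0,B1,B2,B3,B6}
  DF⁺ = {B1,B7}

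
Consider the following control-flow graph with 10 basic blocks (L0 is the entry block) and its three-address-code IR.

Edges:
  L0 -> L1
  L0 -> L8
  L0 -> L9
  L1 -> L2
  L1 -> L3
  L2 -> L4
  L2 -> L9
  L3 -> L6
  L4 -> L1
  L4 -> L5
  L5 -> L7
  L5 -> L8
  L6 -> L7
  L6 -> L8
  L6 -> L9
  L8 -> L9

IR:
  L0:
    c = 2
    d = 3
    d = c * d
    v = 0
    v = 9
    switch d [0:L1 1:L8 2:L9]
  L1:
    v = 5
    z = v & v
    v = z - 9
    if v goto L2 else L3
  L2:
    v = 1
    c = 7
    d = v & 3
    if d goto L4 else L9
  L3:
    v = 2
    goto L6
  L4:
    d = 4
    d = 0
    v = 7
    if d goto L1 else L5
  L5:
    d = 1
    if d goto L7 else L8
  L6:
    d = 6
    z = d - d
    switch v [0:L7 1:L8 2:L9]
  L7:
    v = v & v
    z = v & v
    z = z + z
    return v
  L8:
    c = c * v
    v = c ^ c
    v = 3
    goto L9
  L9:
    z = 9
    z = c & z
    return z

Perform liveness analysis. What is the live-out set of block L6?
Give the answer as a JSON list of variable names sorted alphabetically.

Answer: ["c", "v"]

Derivation:
def/use:
  L0: {c,d,v} / ∅
  L1: {v,z} / ∅
  L2: {c,d,v} / ∅
  L3: {v} / ∅
  L4: {d,v} / ∅
  L5: {d} / ∅
  L6: {d,z} / {v}
  L7: {v,z} / {v}
  L8: {c,v} / {c,v}
  L9: {z} / {c}

Liveness:
  live L0: ∅→{c,v}
  live L1: {c}→{c}
  live L2: ∅→{c}
  live L3: {c}→{c,v}
  live L4: {c}→{c,v}
  live L5: {c,v}→{c,v}
  live L6: {c,v}→{c,v}
  live L7: {v}→∅
  live L8: {c,v}→{c}
  live L9: {c}→∅

live-out(L6) = ["c", "v"]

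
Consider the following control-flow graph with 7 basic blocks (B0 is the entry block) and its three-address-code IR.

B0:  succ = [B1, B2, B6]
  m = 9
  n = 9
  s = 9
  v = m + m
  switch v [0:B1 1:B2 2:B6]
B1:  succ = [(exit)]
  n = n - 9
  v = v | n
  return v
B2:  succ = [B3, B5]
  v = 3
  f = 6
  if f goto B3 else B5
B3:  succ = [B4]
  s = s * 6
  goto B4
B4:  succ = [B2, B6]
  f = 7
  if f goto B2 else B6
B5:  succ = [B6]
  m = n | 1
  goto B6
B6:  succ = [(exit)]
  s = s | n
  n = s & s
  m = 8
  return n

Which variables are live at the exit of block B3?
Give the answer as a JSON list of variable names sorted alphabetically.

Answer: ["n", "s"]

Derivation:
def/use:
  B0: def={m,n,s,v} ue=∅
  B1: def={n,v} ue={n,v}
  B2: def={f,v} ue=∅
  B3: def={s} ue={s}
  B4: def={f} ue=∅
  B5: def={m} ue={n}
  B6: def={m,n,s} ue={n,s}

Liveness:
  live B0: ∅→{n,s,v}
  live B1: {n,v}→∅
  live B2: {n,s}→{n,s}
  live B3: {n,s}→{n,s}
  live B4: {n,s}→{n,s}
  live B5: {n,s}→{n,s}
  live B6: {n,s}→∅

live-out(B3) = ["n", "s"]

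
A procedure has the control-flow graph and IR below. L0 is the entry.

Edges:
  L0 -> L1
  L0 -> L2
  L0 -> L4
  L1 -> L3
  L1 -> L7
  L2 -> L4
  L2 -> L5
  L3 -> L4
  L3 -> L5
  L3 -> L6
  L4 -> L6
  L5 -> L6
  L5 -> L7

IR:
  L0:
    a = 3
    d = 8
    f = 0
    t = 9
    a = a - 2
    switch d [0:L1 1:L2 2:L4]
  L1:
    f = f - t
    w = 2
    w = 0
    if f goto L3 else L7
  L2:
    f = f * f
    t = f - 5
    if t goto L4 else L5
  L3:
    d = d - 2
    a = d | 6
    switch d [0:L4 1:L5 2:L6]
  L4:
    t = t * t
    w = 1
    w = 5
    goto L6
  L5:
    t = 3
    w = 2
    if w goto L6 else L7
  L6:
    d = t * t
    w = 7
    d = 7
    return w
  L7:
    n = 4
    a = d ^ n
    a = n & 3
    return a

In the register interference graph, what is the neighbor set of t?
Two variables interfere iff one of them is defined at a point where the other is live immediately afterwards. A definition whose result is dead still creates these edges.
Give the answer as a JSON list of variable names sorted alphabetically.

Answer: ["a", "d", "f", "w"]

Derivation:
Block summaries:
  L0 def {a,d,f,t} use ∅
  L1 def {f,w} use {f,t}
  L2 def {f,t} use {f}
  L3 def {a,d} use {d}
  L4 def {t,w} use {t}
  L5 def {t,w} use ∅
  L6 def {d,w} use {t}
  L7 def {a,n} use {d}

Backward fixpoint:
  live L0: ∅→{d,f,t}
  live L1: {d,f,t}→{d,t}
  live L2: {d,f}→{d,t}
  live L3: {d,t}→{d,t}
  live L4: {t}→{t}
  live L5: {d}→{d,t}
  live L6: {t}→∅
  live L7: {d}→∅

Interference:
  a — {d,f,n,t}
  d — {a,f,n,t,w}
  f — {a,d,t,w}
  n — {a,d}
  t — {a,d,f,w}
  w — {d,f,t}

N(t) = ["a", "d", "f", "w"]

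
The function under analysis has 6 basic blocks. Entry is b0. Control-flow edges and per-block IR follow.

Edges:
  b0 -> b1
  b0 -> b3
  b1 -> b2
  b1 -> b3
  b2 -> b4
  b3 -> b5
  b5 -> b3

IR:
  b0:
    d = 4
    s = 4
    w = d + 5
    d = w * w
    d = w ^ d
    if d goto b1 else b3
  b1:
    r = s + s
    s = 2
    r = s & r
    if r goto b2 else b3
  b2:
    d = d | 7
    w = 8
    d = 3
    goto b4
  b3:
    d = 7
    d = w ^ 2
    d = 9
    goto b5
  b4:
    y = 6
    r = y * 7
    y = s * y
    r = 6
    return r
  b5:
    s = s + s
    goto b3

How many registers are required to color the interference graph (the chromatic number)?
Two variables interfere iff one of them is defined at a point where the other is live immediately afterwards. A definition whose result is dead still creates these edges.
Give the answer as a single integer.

def/use:
  b0: {d,s,w} / ∅
  b1: {r,s} / {s}
  b2: {d,w} / {d}
  b3: {d} / {w}
  b4: {r,y} / {s}
  b5: {s} / {s}

Backward fixpoint:
  b0 li=∅ lo={d,s,w}
  b1 li={d,s,w} lo={d,s,w}
  b2 li={d,s} lo={s}
  b3 li={s,w} lo={s,w}
  b4 li={s} lo=∅
  b5 li={s,w} lo={s,w}

Conflict graph:
  d: {r,s,w}
  r: {d,s,w,y}
  s: {d,r,w,y}
  w: {d,r,s}
  y: {r,s}

Colouring:
  clique {d,r,s,w} ⇒ need ≥ 4
  assign d→r2 r→r0 s→r1 w→r3 y→r2 — no edge inside a register ⇒ χ ≤ 4
  χ = 4

Answer: 4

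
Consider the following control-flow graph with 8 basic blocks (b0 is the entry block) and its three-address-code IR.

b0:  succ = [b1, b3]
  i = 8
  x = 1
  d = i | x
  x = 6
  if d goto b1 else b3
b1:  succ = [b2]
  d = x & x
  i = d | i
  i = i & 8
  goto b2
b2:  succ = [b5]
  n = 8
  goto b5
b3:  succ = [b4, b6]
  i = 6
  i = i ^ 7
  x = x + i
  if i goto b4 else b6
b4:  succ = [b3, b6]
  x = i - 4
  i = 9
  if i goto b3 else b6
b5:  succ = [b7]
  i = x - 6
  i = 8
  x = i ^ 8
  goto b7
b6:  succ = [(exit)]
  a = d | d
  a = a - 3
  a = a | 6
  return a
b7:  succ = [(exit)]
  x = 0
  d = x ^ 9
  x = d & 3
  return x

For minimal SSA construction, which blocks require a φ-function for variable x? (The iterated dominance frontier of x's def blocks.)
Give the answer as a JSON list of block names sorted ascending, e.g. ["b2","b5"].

idom tree: b1←b0 b2←b1 b3←b0 b4←b3 b5←b2 b6←b3 b7←b5
Dom at joins:
  b3: preds {b0,b4}: {b0} ∩ {b0,b3,b4} = {b0}; idom=b0
  b6: preds {b3,b4}: {b0,b3} ∩ {b0,b3,b4} = {b0,b3}; idom=b3

Frontier:
  b3←b0: walk · to b0
  b3←b4: walk b4→b3 to b0
  b6←b3: walk · to b3
  b6←b4: walk b4 to b3
  b0 → ∅
  b1 → ∅
  b2 → ∅
  b3 → {b3}
  b4 → {b3,b6}
  b5 → ∅
  b6 → ∅
  b7 → ∅

φ for x: defs {b0,b3,b4,b5,b7}
  DF⁺ = {b3,b6}

Answer: ["b3", "b6"]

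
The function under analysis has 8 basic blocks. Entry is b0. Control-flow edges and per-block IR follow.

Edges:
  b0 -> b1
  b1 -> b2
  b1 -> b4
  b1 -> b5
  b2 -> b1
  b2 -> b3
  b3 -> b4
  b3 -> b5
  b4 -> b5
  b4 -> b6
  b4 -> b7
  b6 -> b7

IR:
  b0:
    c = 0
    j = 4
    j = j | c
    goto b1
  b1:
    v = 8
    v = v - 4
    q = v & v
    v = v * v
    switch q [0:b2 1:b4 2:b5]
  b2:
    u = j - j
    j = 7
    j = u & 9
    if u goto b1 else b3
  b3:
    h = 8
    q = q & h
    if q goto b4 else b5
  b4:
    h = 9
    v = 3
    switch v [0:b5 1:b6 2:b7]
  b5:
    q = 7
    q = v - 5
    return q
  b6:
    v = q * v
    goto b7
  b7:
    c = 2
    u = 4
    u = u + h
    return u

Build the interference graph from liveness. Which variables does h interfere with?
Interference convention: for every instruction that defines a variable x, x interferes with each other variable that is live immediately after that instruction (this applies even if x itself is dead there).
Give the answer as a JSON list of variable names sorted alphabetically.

Block summaries:
  b0: {c,j} / ∅
  b1: {q,v} / ∅
  b2: {j,u} / {j}
  b3: {h,q} / {q}
  b4: {h,v} / ∅
  b5: {q} / {v}
  b6: {v} / {q,v}
  b7: {c,u} / {h}

Live sets:
  live b0: ∅→{j}
  live b1: {j}→{j,q,v}
  live b2: {j,q,v}→{j,q,v}
  live b3: {q,v}→{q,v}
  live b4: {q}→{h,q,v}
  live b5: {v}→∅
  live b6: {h,q,v}→{h}
  live b7: {h}→∅

Interfere edges:
  c↔{h,j}
  h↔{c,q,u,v}
  j↔{c,q,u,v}
  q↔{h,j,u,v}
  u↔{h,j,q,v}
  v↔{h,j,q,u}

N(h) = ["c", "q", "u", "v"]

Answer: ["c", "q", "u", "v"]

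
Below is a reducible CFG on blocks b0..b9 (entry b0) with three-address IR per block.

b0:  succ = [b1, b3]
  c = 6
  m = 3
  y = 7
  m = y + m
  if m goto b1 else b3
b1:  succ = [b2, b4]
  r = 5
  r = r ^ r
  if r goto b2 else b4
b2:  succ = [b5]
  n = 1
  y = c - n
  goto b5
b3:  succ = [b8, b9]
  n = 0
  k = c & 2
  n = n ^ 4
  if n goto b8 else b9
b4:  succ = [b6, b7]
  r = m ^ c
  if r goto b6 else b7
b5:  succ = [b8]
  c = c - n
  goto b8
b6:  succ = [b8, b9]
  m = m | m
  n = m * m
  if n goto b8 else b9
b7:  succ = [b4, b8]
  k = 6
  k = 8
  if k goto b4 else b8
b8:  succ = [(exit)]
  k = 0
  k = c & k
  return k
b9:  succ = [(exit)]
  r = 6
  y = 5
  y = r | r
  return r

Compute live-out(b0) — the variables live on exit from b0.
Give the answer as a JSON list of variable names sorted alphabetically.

Block summaries:
  b0 def {c,m,y} use ∅
  b1 def {r} use ∅
  b2 def {n,y} use {c}
  b3 def {k,n} use {c}
  b4 def {r} use {c,m}
  b5 def {c} use {c,n}
  b6 def {m,n} use {m}
  b7 def {k} use ∅
  b8 def {k} use {c}
  b9 def {r,y} use ∅

Backward fixpoint:
  live b0: ∅→{c,m}
  live b1: {c,m}→{c,m}
  live b2: {c}→{c,n}
  live b3: {c}→{c}
  live b4: {c,m}→{c,m}
  live b5: {c,n}→{c}
  live b6: {c,m}→{c}
  live b7: {c,m}→{c,m}
  live b8: {c}→∅
  live b9: ∅→∅

live-out(b0) = ["c", "m"]

Answer: ["c", "m"]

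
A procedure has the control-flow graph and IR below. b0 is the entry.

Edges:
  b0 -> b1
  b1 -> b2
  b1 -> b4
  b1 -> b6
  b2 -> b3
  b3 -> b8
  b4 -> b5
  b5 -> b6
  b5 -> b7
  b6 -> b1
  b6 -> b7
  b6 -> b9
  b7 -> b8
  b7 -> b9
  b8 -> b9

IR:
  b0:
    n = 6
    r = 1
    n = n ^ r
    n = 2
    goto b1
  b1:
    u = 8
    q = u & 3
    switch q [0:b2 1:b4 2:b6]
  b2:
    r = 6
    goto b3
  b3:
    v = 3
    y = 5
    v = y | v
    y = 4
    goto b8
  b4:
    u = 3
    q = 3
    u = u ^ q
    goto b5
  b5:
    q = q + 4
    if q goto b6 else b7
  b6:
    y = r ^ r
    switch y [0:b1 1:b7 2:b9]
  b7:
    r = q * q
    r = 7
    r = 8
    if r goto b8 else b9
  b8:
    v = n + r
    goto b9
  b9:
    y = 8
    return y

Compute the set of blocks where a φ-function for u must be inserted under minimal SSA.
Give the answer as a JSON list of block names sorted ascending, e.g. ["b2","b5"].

Answer: ["b1", "b6", "b7", "b8", "b9"]

Analysis:
idom tree: b1←b0 b2←b1 b3←b2 b4←b1 b5←b4 b6←b1 b7←b1 b8←b1 b9←b1
Dom∩ at merges:
  b1: preds {b0,b6}: {b0} ∩ {b0,b1,b6} = {b0}; idom=b0
  b6: preds {b1,b5}: {b0,b1} ∩ {b0,b1,b4,b5} = {b0,b1}; idom=b1
  b7: preds {b5,b6}: {b0,b1,b4,b5} ∩ {b0,b1,b6} = {b0,b1}; idom=b1
  b8: preds {b3,b7}: {b0,b1,b2,b3} ∩ {b0,b1,b7} = {b0,b1}; idom=b1
  b9: preds {b6,b7,b8}: {b0,b1,b6} ∩ {b0,b1,b7} ∩ {b0,b1,b8} = {b0,b1}; idom=b1

Frontier:
  join b1 pred b0: · stop@b0
  join b1 pred b6: b6→b1 stop@b0
  join b6 pred b1: · stop@b1
  join b6 pred b5: b5→b4 stop@b1
  join b7 pred b5: b5→b4 stop@b1
  join b7 pred b6: b6 stop@b1
  join b8 pred b3: b3→b2 stop@b1
  join b8 pred b7: b7 stop@b1
  join b9 pred b6: b6 stop@b1
  join b9 pred b7: b7 stop@b1
  join b9 pred b8: b8 stop@b1
  b0: DF=∅
  b1: DF={b1}
  b2: DF={b8}
  b3: DF={b8}
  b4: DF={b6,b7}
  b5: DF={b6,b7}
  b6: DF={b1,b7,b9}
  b7: DF={b8,b9}
  b8: DF={b9}
  b9: DF=∅

φ for u: defs {b1,b4}
  DF⁺ = {b1,b6,b7,b8,b9}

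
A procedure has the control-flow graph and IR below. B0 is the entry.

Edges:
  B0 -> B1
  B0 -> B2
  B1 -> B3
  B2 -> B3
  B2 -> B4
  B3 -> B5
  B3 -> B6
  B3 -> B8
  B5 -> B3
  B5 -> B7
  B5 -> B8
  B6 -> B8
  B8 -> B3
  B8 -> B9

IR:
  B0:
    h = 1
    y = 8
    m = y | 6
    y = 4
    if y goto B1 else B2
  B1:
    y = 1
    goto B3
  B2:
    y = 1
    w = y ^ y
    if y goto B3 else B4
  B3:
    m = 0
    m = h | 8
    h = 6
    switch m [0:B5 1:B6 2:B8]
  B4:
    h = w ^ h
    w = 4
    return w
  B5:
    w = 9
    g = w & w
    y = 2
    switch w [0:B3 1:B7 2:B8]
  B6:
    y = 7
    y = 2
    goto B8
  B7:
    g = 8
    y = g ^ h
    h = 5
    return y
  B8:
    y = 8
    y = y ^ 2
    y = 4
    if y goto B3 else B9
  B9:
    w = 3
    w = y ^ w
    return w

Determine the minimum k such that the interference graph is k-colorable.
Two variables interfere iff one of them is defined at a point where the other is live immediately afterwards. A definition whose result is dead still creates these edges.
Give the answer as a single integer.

def/use:
  B0 def {h,m,y} use ∅
  B1 def {y} use ∅
  B2 def {w,y} use ∅
  B3 def {h,m} use {h}
  B4 def {h,w} use {h,w}
  B5 def {g,w,y} use ∅
  B6 def {y} use ∅
  B7 def {g,h,y} use {h}
  B8 def {y} use ∅
  B9 def {w} use {y}

Live sets:
  B0 li=∅ lo={h}
  B1 li={h} lo={h}
  B2 li={h} lo={h,w}
  B3 li={h} lo={h}
  B4 li={h,w} lo=∅
  B5 li={h} lo={h}
  B6 li={h} lo={h}
  B7 li={h} lo=∅
  B8 li={h} lo={h,y}
  B9 li={y} lo=∅

Interference:
  g: {h,w}
  h: {g,m,w,y}
  m: {h}
  w: {g,h,y}
  y: {h,w}

Registers:
  clique {g,h,w} ⇒ need ≥ 3
  3-colouring: R0={h}  R1={m,w}  R2={g,y}
  χ = 3

Answer: 3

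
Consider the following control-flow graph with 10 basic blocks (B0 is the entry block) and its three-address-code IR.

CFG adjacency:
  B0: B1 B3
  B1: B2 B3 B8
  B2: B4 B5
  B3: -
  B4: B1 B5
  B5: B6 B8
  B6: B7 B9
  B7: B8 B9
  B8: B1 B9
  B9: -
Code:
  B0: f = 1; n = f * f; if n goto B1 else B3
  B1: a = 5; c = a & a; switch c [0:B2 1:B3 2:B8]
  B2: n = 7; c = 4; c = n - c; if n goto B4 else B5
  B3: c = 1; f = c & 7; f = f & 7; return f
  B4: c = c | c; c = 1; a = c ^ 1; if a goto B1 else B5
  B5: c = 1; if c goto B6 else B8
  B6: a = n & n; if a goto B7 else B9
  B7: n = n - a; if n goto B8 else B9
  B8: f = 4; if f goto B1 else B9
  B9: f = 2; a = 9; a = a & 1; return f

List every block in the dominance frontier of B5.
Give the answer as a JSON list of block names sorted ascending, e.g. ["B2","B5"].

Answer: ["B8", "B9"]

Derivation:
idom tree: B1←B0 B2←B1 B3←B0 B4←B2 B5←B2 B6←B5 B7←B6 B8←B1 B9←B1
Dom∩ at merges:
  B1: preds {B0,B4,B8}: {B0} ∩ {B0,B1,B2,B4} ∩ {B0,B1,B8} = {B0}; idom=B0
  B3: preds {B0,B1}: {B0} ∩ {B0,B1} = {B0}; idom=B0
  B5: preds {B2,B4}: {B0,B1,B2} ∩ {B0,B1,B2,B4} = {B0,B1,B2}; idom=B2
  B8: preds {B1,B5,B7}: {B0,B1} ∩ {B0,B1,B2,B5} ∩ {B0,B1,B2,B5,B6,B7} = {B0,B1}; idom=B1
  B9: preds {B6,B7,B8}: {B0,B1,B2,B5,B6} ∩ {B0,B1,B2,B5,B6,B7} ∩ {B0,B1,B8} = {B0,B1}; idom=B1

DF walk-up:
  B1←B0: walk · to B0
  B1←B4: walk B4→B2→B1 to B0
  B1←B8: walk B8→B1 to B0
  B3←B0: walk · to B0
  B3←B1: walk B1 to B0
  B5←B2: walk · to B2
  B5←B4: walk B4 to B2
  B8←B1: walk · to B1
  B8←B5: walk B5→B2 to B1
  B8←B7: walk B7→B6→B5→B2 to B1
  B9←B6: walk B6→B5→B2 to B1
  B9←B7: walk B7→B6→B5→B2 to B1
  B9←B8: walk B8 to B1
  DF(B0)=∅
  DF(B1)={B1,B3}
  DF(B2)={B1,B8,B9}
  DF(B3)=∅
  DF(B4)={B1,B5}
  DF(B5)={B8,B9}
  DF(B6)={B8,B9}
  DF(B7)={B8,B9}
  DF(B8)={B1,B9}
  DF(B9)=∅

DF(B5) = ["B8", "B9"]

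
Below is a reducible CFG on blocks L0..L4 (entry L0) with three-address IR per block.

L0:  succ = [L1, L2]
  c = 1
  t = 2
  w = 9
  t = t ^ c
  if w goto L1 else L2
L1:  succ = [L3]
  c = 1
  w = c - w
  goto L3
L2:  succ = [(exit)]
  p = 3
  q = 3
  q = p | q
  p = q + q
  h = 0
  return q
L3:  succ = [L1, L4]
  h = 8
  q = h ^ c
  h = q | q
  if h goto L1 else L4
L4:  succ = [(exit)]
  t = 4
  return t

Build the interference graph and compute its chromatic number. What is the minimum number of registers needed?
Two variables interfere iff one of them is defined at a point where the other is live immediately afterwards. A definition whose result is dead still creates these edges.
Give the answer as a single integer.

Answer: 3

Derivation:
Block summaries:
  L0 def {c,t,w} use ∅
  L1 def {c,w} use {w}
  L2 def {h,p,q} use ∅
  L3 def {h,q} use {c}
  L4 def {t} use ∅

Backward fixpoint:
  live L0: ∅→{w}
  live L1: {w}→{c,w}
  live L2: ∅→∅
  live L3: {c,w}→{w}
  live L4: ∅→∅

Interfere edges:
  c↔{h,t,w}
  h↔{c,q,w}
  p↔{q}
  q↔{h,p,w}
  t↔{c,w}
  w↔{c,h,q,t}

Chromatic number:
  lower bound: {c,h,w} mutually conflict ⇒ χ ≥ 3
  assign c→r1 h→r2 p→r0 q→r1 t→r2 w→r0 — no edge inside a register ⇒ χ ≤ 3
  χ = 3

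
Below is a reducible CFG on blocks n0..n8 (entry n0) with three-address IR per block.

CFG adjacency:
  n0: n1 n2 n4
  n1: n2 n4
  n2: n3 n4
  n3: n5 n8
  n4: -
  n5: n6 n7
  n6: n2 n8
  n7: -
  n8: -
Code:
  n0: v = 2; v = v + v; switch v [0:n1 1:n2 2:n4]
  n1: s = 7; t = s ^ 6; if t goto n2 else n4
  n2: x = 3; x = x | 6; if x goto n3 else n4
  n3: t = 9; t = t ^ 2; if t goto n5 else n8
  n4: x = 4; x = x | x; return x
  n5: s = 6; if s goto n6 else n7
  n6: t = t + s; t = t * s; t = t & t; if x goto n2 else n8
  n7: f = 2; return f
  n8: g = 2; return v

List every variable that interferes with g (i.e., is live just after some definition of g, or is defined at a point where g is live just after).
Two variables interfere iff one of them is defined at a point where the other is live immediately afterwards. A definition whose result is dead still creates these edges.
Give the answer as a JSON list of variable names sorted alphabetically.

Per-block:
  n0 def {v} use ∅
  n1 def {s,t} use ∅
  n2 def {x} use ∅
  n3 def {t} use ∅
  n4 def {x} use ∅
  n5 def {s} use ∅
  n6 def {t} use {s,t,x}
  n7 def {f} use ∅
  n8 def {g} use {v}

Backward fixpoint:
  live n0: ∅→{v}
  live n1: {v}→{v}
  live n2: {v}→{v,x}
  live n3: {v,x}→{t,v,x}
  live n4: ∅→∅
  live n5: {t,v,x}→{s,t,v,x}
  live n6: {s,t,v,x}→{v}
  live n7: ∅→∅
  live n8: {v}→∅

Conflict graph:
  f: ∅
  g: {v}
  s: {t,v,x}
  t: {s,v,x}
  v: {g,s,t,x}
  x: {s,t,v}

N(g) = ["v"]

Answer: ["v"]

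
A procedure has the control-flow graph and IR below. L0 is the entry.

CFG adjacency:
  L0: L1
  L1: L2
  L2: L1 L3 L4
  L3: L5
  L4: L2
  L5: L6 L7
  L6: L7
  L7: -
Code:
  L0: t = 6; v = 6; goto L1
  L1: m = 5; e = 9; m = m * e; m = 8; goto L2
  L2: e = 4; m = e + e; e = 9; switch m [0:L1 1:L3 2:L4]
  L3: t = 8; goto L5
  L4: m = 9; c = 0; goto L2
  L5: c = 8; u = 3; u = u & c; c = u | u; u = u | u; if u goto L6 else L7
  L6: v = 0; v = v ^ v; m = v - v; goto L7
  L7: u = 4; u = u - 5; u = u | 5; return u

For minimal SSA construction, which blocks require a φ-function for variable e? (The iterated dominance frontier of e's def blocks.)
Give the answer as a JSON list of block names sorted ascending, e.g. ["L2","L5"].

Answer: ["L1", "L2"]

Working:
idom tree: L1←L0 L2←L1 L3←L2 L4←L2 L5←L3 L6←L5 L7←L5
Join-block Dom:
  L1: preds {L0,L2}: {L0} ∩ {L0,L1,L2} = {L0}; idom=L0
  L2: preds {L1,L4}: {L0,L1} ∩ {L0,L1,L2,L4} = {L0,L1}; idom=L1
  L7: preds {L5,L6}: {L0,L1,L2,L3,L5} ∩ {L0,L1,L2,L3,L5,L6} = {L0,L1,L2,L3,L5}; idom=L5

DF derivation:
  L1←L0: walk · to L0
  L1←L2: walk L2→L1 to L0
  L2←L1: walk · to L1
  L2←L4: walk L4→L2 to L1
  L7←L5: walk · to L5
  L7←L6: walk L6 to L5
  L0: DF=∅
  L1: DF={L1}
  L2: DF={L1,L2}
  L3: DF=∅
  L4: DF={L2}
  L5: DF=∅
  L6: DF={L7}
  L7: DF=∅

φ for e: defs {L1,L2}
  DF⁺ = {L1,L2}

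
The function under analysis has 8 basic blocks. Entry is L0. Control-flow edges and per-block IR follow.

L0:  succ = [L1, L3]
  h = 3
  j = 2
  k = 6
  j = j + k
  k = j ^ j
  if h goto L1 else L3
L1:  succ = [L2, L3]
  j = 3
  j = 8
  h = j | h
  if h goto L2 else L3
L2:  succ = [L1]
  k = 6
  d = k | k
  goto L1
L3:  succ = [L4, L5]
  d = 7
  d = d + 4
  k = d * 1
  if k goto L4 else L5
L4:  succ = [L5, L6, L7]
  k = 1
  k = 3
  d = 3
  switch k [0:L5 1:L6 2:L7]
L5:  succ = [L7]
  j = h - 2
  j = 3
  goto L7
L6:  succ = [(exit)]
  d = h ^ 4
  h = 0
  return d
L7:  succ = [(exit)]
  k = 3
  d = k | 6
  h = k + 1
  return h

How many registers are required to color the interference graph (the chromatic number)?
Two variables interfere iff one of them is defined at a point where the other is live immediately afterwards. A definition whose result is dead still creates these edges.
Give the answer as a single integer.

Answer: 3

Derivation:
Block summaries:
  L0: {h,j,k} / ∅
  L1: {h,j} / {h}
  L2: {d,k} / ∅
  L3: {d,k} / ∅
  L4: {d,k} / ∅
  L5: {j} / {h}
  L6: {d,h} / {h}
  L7: {d,h,k} / ∅

Backward fixpoint:
  L0 li=∅ lo={h}
  L1 li={h} lo={h}
  L2 li={h} lo={h}
  L3 li={h} lo={h}
  L4 li={h} lo={h}
  L5 li={h} lo=∅
  L6 li={h} lo=∅
  L7 li=∅ lo=∅

Conflict graph:
  d — {h,k}
  h — {d,j,k}
  j — {h,k}
  k — {d,h,j}

Chromatic number:
  {d,h,k} pairwise interfere (3-clique) ⇒ χ ≥ 3
  assign d→R2 h→R0 j→R2 k→R1 — no edge inside a register ⇒ χ ≤ 3
  χ = 3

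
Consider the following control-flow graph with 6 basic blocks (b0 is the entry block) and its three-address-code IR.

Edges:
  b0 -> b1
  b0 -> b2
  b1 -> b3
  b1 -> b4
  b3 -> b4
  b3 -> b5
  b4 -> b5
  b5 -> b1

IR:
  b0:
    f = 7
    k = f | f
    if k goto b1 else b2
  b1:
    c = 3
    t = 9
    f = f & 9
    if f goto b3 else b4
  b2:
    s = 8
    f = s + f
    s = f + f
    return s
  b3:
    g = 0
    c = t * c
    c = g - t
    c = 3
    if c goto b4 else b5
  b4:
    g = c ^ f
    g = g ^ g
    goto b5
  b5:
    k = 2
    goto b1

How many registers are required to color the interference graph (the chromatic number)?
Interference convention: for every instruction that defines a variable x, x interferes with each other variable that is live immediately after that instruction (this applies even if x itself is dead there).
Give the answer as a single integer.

def/use:
  b0: {f,k} / ∅
  b1: {c,f,t} / {f}
  b2: {f,s} / {f}
  b3: {c,g} / {c,t}
  b4: {g} / {c,f}
  b5: {k} / ∅

Backward fixpoint:
  b0 li=∅ lo={f}
  b1 li={f} lo={c,f,t}
  b2 li={f} lo=∅
  b3 li={c,f,t} lo={c,f}
  b4 li={c,f} lo={f}
  b5 li={f} lo={f}

Interference:
  c — {f,g,t}
  f — {c,g,k,s,t}
  g — {c,f,t}
  k — {f}
  s — {f}
  t — {c,f,g}

Colouring:
  lower bound: {c,f,g,t} mutually conflict ⇒ χ ≥ 4
  4-colouring: r0={f}  r1={c,k,s}  r2={g}  r3={t}
  χ = 4

Answer: 4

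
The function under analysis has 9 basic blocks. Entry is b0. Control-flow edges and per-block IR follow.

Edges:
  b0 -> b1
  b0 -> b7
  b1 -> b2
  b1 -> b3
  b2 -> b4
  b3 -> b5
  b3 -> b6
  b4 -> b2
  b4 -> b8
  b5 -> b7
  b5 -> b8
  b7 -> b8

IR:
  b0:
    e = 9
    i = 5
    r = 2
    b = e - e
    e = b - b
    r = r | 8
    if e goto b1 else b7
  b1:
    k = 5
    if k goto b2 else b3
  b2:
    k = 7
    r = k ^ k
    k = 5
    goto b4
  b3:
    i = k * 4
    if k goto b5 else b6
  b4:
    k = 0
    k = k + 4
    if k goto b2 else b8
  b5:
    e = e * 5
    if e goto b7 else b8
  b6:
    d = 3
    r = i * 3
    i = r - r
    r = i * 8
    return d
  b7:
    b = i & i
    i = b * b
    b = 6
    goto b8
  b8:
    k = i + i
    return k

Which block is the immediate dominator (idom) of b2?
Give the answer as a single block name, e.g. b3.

Answer: b1

Analysis:
idom tree: b1←b0 b2←b1 b3←b1 b4←b2 b5←b3 b6←b3 b7←b0 b8←b0
Dom∩ at merges:
  b2: preds {b1,b4}: {b0,b1} ∩ {b0,b1,b2,b4} = {b0,b1}; idom=b1
  b7: preds {b0,b5}: {b0} ∩ {b0,b1,b3,b5} = {b0}; idom=b0
  b8: preds {b4,b5,b7}: {b0,b1,b2,b4} ∩ {b0,b1,b3,b5} ∩ {b0,b7} = {b0}; idom=b0

idom(b2) = b1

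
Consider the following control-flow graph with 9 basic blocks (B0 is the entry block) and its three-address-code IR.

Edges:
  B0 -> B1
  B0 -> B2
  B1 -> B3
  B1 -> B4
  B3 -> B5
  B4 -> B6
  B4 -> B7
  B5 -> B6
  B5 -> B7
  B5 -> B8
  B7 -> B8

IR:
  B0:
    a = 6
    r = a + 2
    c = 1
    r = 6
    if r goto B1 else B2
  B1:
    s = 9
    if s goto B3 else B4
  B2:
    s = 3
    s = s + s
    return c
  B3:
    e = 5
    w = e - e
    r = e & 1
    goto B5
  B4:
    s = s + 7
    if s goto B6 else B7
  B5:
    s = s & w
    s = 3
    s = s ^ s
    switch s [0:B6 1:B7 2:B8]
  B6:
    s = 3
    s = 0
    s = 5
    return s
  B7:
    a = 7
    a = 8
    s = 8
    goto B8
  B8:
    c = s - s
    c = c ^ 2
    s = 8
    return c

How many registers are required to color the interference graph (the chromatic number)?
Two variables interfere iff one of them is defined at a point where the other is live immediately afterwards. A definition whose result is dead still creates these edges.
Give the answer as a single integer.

Answer: 3

Derivation:
Per-block:
  B0 def {a,c,r} use ∅
  B1 def {s} use ∅
  B2 def {s} use {c}
  B3 def {e,r,w} use ∅
  B4 def {s} use {s}
  B5 def {s} use {s,w}
  B6 def {s} use ∅
  B7 def {a,s} use ∅
  B8 def {c,s} use {s}

Live sets:
  live B0: ∅→{c}
  live B1: ∅→{s}
  live B2: {c}→∅
  live B3: {s}→{s,w}
  live B4: {s}→∅
  live B5: {s,w}→{s}
  live B6: ∅→∅
  live B7: ∅→{s}
  live B8: {s}→∅

Interfere edges:
  a↔∅
  c↔{r,s}
  e↔{s,w}
  r↔{c,s,w}
  s↔{c,e,r,w}
  w↔{e,r,s}

Chromatic number:
  {c,r,s} pairwise interfere (3-clique) ⇒ χ ≥ 3
  assign a→c0 c→c2 e→c1 r→c1 s→c0 w→c2 — no edge inside a register ⇒ χ ≤ 3
  χ = 3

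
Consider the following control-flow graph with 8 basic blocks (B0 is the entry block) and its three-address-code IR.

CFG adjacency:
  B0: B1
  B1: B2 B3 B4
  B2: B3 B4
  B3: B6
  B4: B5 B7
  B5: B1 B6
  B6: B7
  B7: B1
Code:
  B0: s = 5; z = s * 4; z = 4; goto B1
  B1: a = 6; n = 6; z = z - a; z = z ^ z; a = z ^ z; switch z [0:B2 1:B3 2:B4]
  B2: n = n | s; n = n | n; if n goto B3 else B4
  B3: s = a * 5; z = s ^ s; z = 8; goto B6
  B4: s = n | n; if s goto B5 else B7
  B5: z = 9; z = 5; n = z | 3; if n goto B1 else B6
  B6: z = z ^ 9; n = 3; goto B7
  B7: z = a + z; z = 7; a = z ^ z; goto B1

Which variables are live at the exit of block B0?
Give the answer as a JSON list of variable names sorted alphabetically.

Answer: ["s", "z"]

Analysis:
def/use:
  B0: {s,z} / ∅
  B1: {a,n,z} / {z}
  B2: {n} / {n,s}
  B3: {s,z} / {a}
  B4: {s} / {n}
  B5: {n,z} / ∅
  B6: {n,z} / {z}
  B7: {a,z} / {a,z}

Backward fixpoint:
  B0 li=∅ lo={s,z}
  B1 li={s,z} lo={a,n,s,z}
  B2 li={a,n,s,z} lo={a,n,z}
  B3 li={a} lo={a,s,z}
  B4 li={a,n,z} lo={a,s,z}
  B5 li={a,s} lo={a,s,z}
  B6 li={a,s,z} lo={a,s,z}
  B7 li={a,s,z} lo={s,z}

live-out(B0) = ["s", "z"]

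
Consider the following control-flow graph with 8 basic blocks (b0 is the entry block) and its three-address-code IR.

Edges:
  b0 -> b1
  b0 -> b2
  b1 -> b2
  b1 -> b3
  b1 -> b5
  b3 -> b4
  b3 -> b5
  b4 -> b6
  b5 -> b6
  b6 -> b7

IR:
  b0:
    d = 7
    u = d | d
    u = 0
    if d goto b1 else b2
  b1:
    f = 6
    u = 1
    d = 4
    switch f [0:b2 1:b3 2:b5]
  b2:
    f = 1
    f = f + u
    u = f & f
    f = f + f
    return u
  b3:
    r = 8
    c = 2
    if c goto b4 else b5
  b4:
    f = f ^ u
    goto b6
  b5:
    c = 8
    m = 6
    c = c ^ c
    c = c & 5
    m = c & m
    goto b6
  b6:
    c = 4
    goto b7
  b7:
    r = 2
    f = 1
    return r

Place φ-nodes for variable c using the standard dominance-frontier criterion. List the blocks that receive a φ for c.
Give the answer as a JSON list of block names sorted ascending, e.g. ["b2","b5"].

Answer: ["b5", "b6"]

Analysis:
idom tree: b1←b0 b2←b0 b3←b1 b4←b3 b5←b1 b6←b1 b7←b6
Dom at joins:
  b2: preds {b0,b1}: {b0} ∩ {b0,b1} = {b0}; idom=b0
  b5: preds {b1,b3}: {b0,b1} ∩ {b0,b1,b3} = {b0,b1}; idom=b1
  b6: preds {b4,b5}: {b0,b1,b3,b4} ∩ {b0,b1,b5} = {b0,b1}; idom=b1

DF walk-up:
  join b2 pred b0: · stop@b0
  join b2 pred b1: b1 stop@b0
  join b5 pred b1: · stop@b1
  join b5 pred b3: b3 stop@b1
  join b6 pred b4: b4→b3 stop@b1
  join b6 pred b5: b5 stop@b1
  b0 → ∅
  b1 → {b2}
  b2 → ∅
  b3 → {b5,b6}
  b4 → {b6}
  b5 → {b6}
  b6 → ∅
  b7 → ∅

φ for c: defs {b3,b5,b6}
  DF⁺ = {b5,b6}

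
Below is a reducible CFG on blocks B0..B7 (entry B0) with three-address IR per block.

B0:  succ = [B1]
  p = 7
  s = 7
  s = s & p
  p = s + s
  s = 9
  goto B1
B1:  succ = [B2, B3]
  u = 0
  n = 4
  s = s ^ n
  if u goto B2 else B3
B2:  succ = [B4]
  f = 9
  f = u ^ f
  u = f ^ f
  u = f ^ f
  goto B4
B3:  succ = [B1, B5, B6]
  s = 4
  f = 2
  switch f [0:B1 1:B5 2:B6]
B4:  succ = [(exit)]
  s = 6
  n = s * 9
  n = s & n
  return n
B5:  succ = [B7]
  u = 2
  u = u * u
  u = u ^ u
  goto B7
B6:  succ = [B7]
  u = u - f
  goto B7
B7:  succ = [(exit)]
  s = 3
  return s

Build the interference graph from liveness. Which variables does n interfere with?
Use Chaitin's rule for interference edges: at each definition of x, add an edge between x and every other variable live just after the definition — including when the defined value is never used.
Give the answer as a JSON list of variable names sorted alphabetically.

Answer: ["s", "u"]

Derivation:
Block summaries:
  B0: def={p,s} ue=∅
  B1: def={n,s,u} ue={s}
  B2: def={f,u} ue={u}
  B3: def={f,s} ue=∅
  B4: def={n,s} ue=∅
  B5: def={u} ue=∅
  B6: def={u} ue={f,u}
  B7: def={s} ue=∅

Live sets:
  B0 li=∅ lo={s}
  B1 li={s} lo={u}
  B2 li={u} lo=∅
  B3 li={u} lo={f,s,u}
  B4 li=∅ lo=∅
  B5 li=∅ lo=∅
  B6 li={f,u} lo=∅
  B7 li=∅ lo=∅

Interfere edges:
  f — {s,u}
  n — {s,u}
  p — {s}
  s — {f,n,p,u}
  u — {f,n,s}

N(n) = ["s", "u"]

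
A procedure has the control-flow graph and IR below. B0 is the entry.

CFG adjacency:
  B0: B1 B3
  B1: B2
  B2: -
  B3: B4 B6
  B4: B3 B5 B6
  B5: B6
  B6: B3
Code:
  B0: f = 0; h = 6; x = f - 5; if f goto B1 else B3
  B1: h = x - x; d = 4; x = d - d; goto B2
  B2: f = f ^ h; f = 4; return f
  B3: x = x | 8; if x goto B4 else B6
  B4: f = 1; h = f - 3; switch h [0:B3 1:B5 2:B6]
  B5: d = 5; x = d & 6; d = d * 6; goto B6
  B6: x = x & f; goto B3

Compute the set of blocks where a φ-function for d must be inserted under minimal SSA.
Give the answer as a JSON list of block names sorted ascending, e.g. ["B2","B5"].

idom tree: B1←B0 B2←B1 B3←B0 B4←B3 B5←B4 B6←B3
Dom at joins:
  B3: preds {B0,B4,B6}: {B0} ∩ {B0,B3,B4} ∩ {B0,B3,B6} = {B0}; idom=B0
  B6: preds {B3,B4,B5}: {B0,B3} ∩ {B0,B3,B4} ∩ {B0,B3,B4,B5} = {B0,B3}; idom=B3

DF walk-up:
  B3←B0: walk · to B0
  B3←B4: walk B4→B3 to B0
  B3←B6: walk B6→B3 to B0
  B6←B3: walk · to B3
  B6←B4: walk B4 to B3
  B6←B5: walk B5→B4 to B3
  B0 → ∅
  B1 → ∅
  B2 → ∅
  B3 → {B3}
  B4 → {B3,B6}
  B5 → {B6}
  B6 → {B3}

φ for d: defs {B1,B5}
  DF⁺ = {B3,B6}

Answer: ["B3", "B6"]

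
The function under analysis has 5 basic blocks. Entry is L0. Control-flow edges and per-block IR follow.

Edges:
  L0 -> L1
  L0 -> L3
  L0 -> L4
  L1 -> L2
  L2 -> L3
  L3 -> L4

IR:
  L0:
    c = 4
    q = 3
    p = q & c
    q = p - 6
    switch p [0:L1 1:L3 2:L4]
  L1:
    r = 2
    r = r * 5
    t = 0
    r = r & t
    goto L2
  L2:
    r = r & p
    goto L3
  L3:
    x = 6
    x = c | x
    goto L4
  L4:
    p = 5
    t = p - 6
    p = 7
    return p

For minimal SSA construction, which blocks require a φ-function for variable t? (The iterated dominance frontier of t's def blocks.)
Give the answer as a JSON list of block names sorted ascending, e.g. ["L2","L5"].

Answer: ["L3", "L4"]

Working:
idom tree: L1←L0 L2←L1 L3←L0 L4←L0
Dom∩ at merges:
  L3: preds {L0,L2}: {L0} ∩ {L0,L1,L2} = {L0}; idom=L0
  L4: preds {L0,L3}: {L0} ∩ {L0,L3} = {L0}; idom=L0

Frontier:
  L3←L0: walk · to L0
  L3←L2: walk L2→L1 to L0
  L4←L0: walk · to L0
  L4←L3: walk L3 to L0
  L0 → ∅
  L1 → {L3}
  L2 → {L3}
  L3 → {L4}
  L4 → ∅

φ for t: defs {L1,L4}
  DF⁺ = {L3,L4}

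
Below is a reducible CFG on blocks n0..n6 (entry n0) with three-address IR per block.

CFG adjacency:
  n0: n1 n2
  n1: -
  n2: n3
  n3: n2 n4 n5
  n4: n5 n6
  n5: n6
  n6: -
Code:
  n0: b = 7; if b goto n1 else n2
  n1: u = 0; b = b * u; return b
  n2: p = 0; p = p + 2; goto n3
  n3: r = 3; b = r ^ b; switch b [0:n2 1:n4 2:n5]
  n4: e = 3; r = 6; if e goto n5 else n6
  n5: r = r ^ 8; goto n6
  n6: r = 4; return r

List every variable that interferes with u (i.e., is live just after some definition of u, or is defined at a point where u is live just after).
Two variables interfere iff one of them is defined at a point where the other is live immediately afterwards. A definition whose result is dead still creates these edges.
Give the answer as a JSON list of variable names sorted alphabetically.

Answer: ["b"]

Analysis:
def/use:
  n0: def={b} ue=∅
  n1: def={b,u} ue={b}
  n2: def={p} ue=∅
  n3: def={b,r} ue={b}
  n4: def={e,r} ue=∅
  n5: def={r} ue={r}
  n6: def={r} ue=∅

Live sets:
  n0 li=∅ lo={b}
  n1 li={b} lo=∅
  n2 li={b} lo={b}
  n3 li={b} lo={b,r}
  n4 li=∅ lo={r}
  n5 li={r} lo=∅
  n6 li=∅ lo=∅

Interference:
  b: {p,r,u}
  e: {r}
  p: {b}
  r: {b,e}
  u: {b}

N(u) = ["b"]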